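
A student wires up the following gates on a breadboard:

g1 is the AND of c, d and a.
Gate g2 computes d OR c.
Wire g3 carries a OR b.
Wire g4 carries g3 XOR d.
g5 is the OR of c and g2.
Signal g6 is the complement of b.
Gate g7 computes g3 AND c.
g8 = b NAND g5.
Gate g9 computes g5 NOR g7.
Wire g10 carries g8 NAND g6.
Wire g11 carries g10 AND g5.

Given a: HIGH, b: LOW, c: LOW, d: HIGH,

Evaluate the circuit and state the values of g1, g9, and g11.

g1 = LOW; g9 = LOW; g11 = LOW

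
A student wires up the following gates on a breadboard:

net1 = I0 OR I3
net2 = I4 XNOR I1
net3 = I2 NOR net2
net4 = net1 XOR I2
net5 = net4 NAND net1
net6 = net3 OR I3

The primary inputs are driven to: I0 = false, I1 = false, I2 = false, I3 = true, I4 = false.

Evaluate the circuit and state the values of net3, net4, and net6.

net3 = false, net4 = true, net6 = true

net1 = I0 OR I3 = false OR true = true
net2 = I4 XNOR I1 = false XNOR false = true
net3 = I2 NOR net2 = false NOR true = false
net4 = net1 XOR I2 = true XOR false = true
net6 = net3 OR I3 = false OR true = true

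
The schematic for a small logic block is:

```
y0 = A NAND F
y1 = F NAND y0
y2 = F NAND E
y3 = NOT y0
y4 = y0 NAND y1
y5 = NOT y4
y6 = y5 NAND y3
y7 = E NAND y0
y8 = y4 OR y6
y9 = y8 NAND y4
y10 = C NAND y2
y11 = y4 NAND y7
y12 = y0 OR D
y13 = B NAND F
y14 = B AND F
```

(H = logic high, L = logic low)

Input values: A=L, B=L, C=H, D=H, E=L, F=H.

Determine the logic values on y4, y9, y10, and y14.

y4 = H, y9 = L, y10 = L, y14 = L

y0 = A NAND F = L NAND H = H
y1 = F NAND y0 = H NAND H = L
y2 = F NAND E = H NAND L = H
y3 = NOT y0 = NOT H = L
y4 = y0 NAND y1 = H NAND L = H
y5 = NOT y4 = NOT H = L
y6 = y5 NAND y3 = L NAND L = H
y8 = y4 OR y6 = H OR H = H
y9 = y8 NAND y4 = H NAND H = L
y10 = C NAND y2 = H NAND H = L
y14 = B AND F = L AND H = L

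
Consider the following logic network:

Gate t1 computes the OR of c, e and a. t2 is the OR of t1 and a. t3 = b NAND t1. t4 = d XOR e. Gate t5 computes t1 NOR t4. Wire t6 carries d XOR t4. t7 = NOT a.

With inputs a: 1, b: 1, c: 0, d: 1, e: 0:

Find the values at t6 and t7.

t6 = 0, t7 = 0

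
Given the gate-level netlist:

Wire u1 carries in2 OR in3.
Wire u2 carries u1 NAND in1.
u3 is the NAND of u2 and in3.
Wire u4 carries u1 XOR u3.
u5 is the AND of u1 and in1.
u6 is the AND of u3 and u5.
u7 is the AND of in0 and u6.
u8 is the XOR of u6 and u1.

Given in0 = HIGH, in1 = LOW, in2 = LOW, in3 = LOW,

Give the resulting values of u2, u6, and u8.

u1 = in2 OR in3 = LOW OR LOW = LOW
u2 = u1 NAND in1 = LOW NAND LOW = HIGH
u3 = u2 NAND in3 = HIGH NAND LOW = HIGH
u5 = u1 AND in1 = LOW AND LOW = LOW
u6 = u3 AND u5 = HIGH AND LOW = LOW
u8 = u6 XOR u1 = LOW XOR LOW = LOW

u2 = HIGH  u6 = LOW  u8 = LOW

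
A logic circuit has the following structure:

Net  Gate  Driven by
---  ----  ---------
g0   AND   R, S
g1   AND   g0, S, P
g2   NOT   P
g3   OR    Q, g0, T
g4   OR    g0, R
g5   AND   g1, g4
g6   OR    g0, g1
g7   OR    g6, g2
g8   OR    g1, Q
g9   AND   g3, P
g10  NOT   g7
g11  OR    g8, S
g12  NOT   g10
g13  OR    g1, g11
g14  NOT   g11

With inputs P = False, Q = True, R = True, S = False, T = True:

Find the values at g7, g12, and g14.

g0 = R AND S = True AND False = False
g1 = g0 AND S AND P = False AND False AND False = False
g2 = NOT P = NOT False = True
g6 = g0 OR g1 = False OR False = False
g7 = g6 OR g2 = False OR True = True
g8 = g1 OR Q = False OR True = True
g10 = NOT g7 = NOT True = False
g11 = g8 OR S = True OR False = True
g12 = NOT g10 = NOT False = True
g14 = NOT g11 = NOT True = False

g7 = True  g12 = True  g14 = False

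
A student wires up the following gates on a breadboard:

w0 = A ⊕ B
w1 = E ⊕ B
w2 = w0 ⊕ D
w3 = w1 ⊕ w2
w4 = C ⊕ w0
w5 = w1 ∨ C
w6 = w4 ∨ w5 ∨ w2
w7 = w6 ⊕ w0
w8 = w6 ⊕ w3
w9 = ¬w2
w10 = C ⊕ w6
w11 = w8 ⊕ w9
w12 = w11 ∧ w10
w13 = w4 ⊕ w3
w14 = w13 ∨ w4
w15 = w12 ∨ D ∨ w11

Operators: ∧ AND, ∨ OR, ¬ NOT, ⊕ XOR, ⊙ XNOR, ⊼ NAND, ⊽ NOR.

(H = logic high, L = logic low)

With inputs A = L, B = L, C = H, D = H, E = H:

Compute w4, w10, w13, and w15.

w0 = A XOR B = L XOR L = L
w1 = E XOR B = H XOR L = H
w2 = w0 XOR D = L XOR H = H
w3 = w1 XOR w2 = H XOR H = L
w4 = C XOR w0 = H XOR L = H
w5 = w1 OR C = H OR H = H
w6 = w4 OR w5 OR w2 = H OR H OR H = H
w8 = w6 XOR w3 = H XOR L = H
w9 = NOT w2 = NOT H = L
w10 = C XOR w6 = H XOR H = L
w11 = w8 XOR w9 = H XOR L = H
w12 = w11 AND w10 = H AND L = L
w13 = w4 XOR w3 = H XOR L = H
w15 = w12 OR D OR w11 = L OR H OR H = H

w4 = H; w10 = L; w13 = H; w15 = H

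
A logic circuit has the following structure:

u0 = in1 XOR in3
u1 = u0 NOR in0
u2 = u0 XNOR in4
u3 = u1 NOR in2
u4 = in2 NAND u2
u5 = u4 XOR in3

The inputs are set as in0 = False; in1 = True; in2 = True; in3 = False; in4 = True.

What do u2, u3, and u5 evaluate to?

u2 = True, u3 = False, u5 = False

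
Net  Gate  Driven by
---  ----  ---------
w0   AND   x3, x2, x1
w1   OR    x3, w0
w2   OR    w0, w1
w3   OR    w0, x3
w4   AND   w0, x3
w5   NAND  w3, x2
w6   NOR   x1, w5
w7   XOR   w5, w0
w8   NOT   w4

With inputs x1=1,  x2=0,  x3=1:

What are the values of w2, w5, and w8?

w0 = x3 AND x2 AND x1 = 1 AND 0 AND 1 = 0
w1 = x3 OR w0 = 1 OR 0 = 1
w2 = w0 OR w1 = 0 OR 1 = 1
w3 = w0 OR x3 = 0 OR 1 = 1
w4 = w0 AND x3 = 0 AND 1 = 0
w5 = w3 NAND x2 = 1 NAND 0 = 1
w8 = NOT w4 = NOT 0 = 1

w2 = 1, w5 = 1, w8 = 1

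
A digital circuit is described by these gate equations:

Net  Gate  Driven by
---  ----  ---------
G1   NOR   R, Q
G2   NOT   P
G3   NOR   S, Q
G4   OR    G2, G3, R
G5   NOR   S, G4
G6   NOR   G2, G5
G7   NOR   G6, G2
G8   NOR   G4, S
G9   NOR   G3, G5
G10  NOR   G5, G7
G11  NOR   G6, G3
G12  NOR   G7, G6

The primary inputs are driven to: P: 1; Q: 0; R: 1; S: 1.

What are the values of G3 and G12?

G3 = 0, G12 = 0

G2 = NOT P = NOT 1 = 0
G3 = S NOR Q = 1 NOR 0 = 0
G4 = G2 OR G3 OR R = 0 OR 0 OR 1 = 1
G5 = S NOR G4 = 1 NOR 1 = 0
G6 = G2 NOR G5 = 0 NOR 0 = 1
G7 = G6 NOR G2 = 1 NOR 0 = 0
G12 = G7 NOR G6 = 0 NOR 1 = 0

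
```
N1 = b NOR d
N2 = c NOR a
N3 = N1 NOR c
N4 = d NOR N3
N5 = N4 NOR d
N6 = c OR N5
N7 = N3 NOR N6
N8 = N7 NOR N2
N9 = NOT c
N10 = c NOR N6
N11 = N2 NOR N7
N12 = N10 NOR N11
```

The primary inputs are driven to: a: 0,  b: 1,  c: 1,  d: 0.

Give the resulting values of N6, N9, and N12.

N6 = 1  N9 = 0  N12 = 0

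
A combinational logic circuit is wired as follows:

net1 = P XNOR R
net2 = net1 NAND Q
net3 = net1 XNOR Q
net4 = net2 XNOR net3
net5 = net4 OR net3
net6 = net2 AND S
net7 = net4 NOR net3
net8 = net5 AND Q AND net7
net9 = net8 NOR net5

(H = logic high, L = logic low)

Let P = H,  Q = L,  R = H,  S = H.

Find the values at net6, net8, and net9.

net6 = H, net8 = L, net9 = H

net1 = P XNOR R = H XNOR H = H
net2 = net1 NAND Q = H NAND L = H
net3 = net1 XNOR Q = H XNOR L = L
net4 = net2 XNOR net3 = H XNOR L = L
net5 = net4 OR net3 = L OR L = L
net6 = net2 AND S = H AND H = H
net7 = net4 NOR net3 = L NOR L = H
net8 = net5 AND Q AND net7 = L AND L AND H = L
net9 = net8 NOR net5 = L NOR L = H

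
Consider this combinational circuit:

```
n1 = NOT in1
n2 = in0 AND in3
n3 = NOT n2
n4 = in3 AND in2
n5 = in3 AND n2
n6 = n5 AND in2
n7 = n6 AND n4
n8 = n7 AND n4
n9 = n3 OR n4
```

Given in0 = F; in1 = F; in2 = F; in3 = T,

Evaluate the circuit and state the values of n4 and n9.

n2 = in0 AND in3 = F AND T = F
n3 = NOT n2 = NOT F = T
n4 = in3 AND in2 = T AND F = F
n9 = n3 OR n4 = T OR F = T

n4 = F, n9 = T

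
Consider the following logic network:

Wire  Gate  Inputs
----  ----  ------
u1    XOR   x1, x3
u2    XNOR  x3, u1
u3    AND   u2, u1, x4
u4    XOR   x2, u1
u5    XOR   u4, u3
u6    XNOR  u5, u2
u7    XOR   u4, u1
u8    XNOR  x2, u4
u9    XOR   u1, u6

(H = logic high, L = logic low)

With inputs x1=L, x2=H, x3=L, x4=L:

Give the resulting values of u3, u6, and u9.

u1 = x1 XOR x3 = L XOR L = L
u2 = x3 XNOR u1 = L XNOR L = H
u3 = u2 AND u1 AND x4 = H AND L AND L = L
u4 = x2 XOR u1 = H XOR L = H
u5 = u4 XOR u3 = H XOR L = H
u6 = u5 XNOR u2 = H XNOR H = H
u9 = u1 XOR u6 = L XOR H = H

u3 = L; u6 = H; u9 = H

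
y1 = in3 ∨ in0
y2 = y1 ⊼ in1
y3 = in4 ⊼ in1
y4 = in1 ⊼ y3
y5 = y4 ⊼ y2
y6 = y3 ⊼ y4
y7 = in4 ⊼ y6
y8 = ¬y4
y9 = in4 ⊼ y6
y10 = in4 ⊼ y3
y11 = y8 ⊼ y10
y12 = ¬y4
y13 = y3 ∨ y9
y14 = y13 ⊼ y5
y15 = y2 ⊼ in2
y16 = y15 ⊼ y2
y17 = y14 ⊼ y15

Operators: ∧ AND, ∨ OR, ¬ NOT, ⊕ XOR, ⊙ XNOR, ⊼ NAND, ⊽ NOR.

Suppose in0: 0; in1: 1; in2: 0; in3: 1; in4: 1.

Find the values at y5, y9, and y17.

y5 = 1, y9 = 0, y17 = 0

y1 = in3 OR in0 = 1 OR 0 = 1
y2 = y1 NAND in1 = 1 NAND 1 = 0
y3 = in4 NAND in1 = 1 NAND 1 = 0
y4 = in1 NAND y3 = 1 NAND 0 = 1
y5 = y4 NAND y2 = 1 NAND 0 = 1
y6 = y3 NAND y4 = 0 NAND 1 = 1
y9 = in4 NAND y6 = 1 NAND 1 = 0
y13 = y3 OR y9 = 0 OR 0 = 0
y14 = y13 NAND y5 = 0 NAND 1 = 1
y15 = y2 NAND in2 = 0 NAND 0 = 1
y17 = y14 NAND y15 = 1 NAND 1 = 0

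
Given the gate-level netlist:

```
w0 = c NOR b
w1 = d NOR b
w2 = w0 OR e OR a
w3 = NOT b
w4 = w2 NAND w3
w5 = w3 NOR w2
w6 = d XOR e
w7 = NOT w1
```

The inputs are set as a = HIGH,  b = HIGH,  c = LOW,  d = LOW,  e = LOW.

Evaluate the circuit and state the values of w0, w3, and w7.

w0 = c NOR b = LOW NOR HIGH = LOW
w1 = d NOR b = LOW NOR HIGH = LOW
w3 = NOT b = NOT HIGH = LOW
w7 = NOT w1 = NOT LOW = HIGH

w0 = LOW, w3 = LOW, w7 = HIGH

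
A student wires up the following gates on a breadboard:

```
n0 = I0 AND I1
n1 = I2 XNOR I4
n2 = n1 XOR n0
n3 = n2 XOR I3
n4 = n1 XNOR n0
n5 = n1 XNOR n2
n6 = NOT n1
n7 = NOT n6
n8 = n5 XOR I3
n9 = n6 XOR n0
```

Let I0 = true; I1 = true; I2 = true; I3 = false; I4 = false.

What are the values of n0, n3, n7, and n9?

n0 = true, n3 = true, n7 = false, n9 = false

n0 = I0 AND I1 = true AND true = true
n1 = I2 XNOR I4 = true XNOR false = false
n2 = n1 XOR n0 = false XOR true = true
n3 = n2 XOR I3 = true XOR false = true
n6 = NOT n1 = NOT false = true
n7 = NOT n6 = NOT true = false
n9 = n6 XOR n0 = true XOR true = false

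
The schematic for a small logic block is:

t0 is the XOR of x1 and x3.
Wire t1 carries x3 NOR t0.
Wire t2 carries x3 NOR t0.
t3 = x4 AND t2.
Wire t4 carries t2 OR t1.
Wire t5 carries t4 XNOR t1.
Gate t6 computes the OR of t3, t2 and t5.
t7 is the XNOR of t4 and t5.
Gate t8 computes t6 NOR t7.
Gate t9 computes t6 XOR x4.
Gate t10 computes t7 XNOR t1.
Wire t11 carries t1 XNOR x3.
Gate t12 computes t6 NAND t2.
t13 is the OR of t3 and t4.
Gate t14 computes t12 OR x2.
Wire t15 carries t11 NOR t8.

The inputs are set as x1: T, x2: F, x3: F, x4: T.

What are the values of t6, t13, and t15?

t6 = T; t13 = F; t15 = F

t0 = x1 XOR x3 = T XOR F = T
t1 = x3 NOR t0 = F NOR T = F
t2 = x3 NOR t0 = F NOR T = F
t3 = x4 AND t2 = T AND F = F
t4 = t2 OR t1 = F OR F = F
t5 = t4 XNOR t1 = F XNOR F = T
t6 = t3 OR t2 OR t5 = F OR F OR T = T
t7 = t4 XNOR t5 = F XNOR T = F
t8 = t6 NOR t7 = T NOR F = F
t11 = t1 XNOR x3 = F XNOR F = T
t13 = t3 OR t4 = F OR F = F
t15 = t11 NOR t8 = T NOR F = F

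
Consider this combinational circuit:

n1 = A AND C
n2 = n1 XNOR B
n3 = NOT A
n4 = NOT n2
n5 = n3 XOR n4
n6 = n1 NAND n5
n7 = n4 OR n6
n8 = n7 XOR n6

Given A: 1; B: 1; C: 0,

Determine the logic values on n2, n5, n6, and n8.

n1 = A AND C = 1 AND 0 = 0
n2 = n1 XNOR B = 0 XNOR 1 = 0
n3 = NOT A = NOT 1 = 0
n4 = NOT n2 = NOT 0 = 1
n5 = n3 XOR n4 = 0 XOR 1 = 1
n6 = n1 NAND n5 = 0 NAND 1 = 1
n7 = n4 OR n6 = 1 OR 1 = 1
n8 = n7 XOR n6 = 1 XOR 1 = 0

n2 = 0, n5 = 1, n6 = 1, n8 = 0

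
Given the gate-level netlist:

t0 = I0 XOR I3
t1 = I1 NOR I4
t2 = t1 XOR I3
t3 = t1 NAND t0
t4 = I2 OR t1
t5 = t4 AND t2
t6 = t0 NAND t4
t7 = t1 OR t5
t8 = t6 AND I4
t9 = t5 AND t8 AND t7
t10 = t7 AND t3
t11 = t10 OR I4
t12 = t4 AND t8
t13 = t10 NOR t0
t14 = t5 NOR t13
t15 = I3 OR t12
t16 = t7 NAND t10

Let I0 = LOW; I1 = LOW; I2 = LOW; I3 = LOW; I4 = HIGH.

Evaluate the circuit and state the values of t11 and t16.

t11 = HIGH; t16 = HIGH

t0 = I0 XOR I3 = LOW XOR LOW = LOW
t1 = I1 NOR I4 = LOW NOR HIGH = LOW
t2 = t1 XOR I3 = LOW XOR LOW = LOW
t3 = t1 NAND t0 = LOW NAND LOW = HIGH
t4 = I2 OR t1 = LOW OR LOW = LOW
t5 = t4 AND t2 = LOW AND LOW = LOW
t7 = t1 OR t5 = LOW OR LOW = LOW
t10 = t7 AND t3 = LOW AND HIGH = LOW
t11 = t10 OR I4 = LOW OR HIGH = HIGH
t16 = t7 NAND t10 = LOW NAND LOW = HIGH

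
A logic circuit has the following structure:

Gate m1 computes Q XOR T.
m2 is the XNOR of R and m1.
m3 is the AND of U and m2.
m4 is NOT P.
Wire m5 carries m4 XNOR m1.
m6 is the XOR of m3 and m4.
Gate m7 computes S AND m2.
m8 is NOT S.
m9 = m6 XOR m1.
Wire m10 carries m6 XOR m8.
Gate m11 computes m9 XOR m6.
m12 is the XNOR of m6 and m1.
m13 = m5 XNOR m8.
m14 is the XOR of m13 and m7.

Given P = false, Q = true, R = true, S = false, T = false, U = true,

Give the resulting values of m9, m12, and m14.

m1 = Q XOR T = true XOR false = true
m2 = R XNOR m1 = true XNOR true = true
m3 = U AND m2 = true AND true = true
m4 = NOT P = NOT false = true
m5 = m4 XNOR m1 = true XNOR true = true
m6 = m3 XOR m4 = true XOR true = false
m7 = S AND m2 = false AND true = false
m8 = NOT S = NOT false = true
m9 = m6 XOR m1 = false XOR true = true
m12 = m6 XNOR m1 = false XNOR true = false
m13 = m5 XNOR m8 = true XNOR true = true
m14 = m13 XOR m7 = true XOR false = true

m9 = true  m12 = false  m14 = true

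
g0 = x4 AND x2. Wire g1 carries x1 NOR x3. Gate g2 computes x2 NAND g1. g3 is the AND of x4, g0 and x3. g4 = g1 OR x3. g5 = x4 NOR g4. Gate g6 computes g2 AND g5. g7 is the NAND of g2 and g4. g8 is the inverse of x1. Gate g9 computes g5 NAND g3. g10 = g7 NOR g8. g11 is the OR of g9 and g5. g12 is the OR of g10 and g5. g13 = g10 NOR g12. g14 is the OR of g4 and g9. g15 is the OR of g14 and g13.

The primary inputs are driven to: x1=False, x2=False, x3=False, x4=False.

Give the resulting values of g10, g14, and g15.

g10 = False; g14 = True; g15 = True

g0 = x4 AND x2 = False AND False = False
g1 = x1 NOR x3 = False NOR False = True
g2 = x2 NAND g1 = False NAND True = True
g3 = x4 AND g0 AND x3 = False AND False AND False = False
g4 = g1 OR x3 = True OR False = True
g5 = x4 NOR g4 = False NOR True = False
g7 = g2 NAND g4 = True NAND True = False
g8 = NOT x1 = NOT False = True
g9 = g5 NAND g3 = False NAND False = True
g10 = g7 NOR g8 = False NOR True = False
g12 = g10 OR g5 = False OR False = False
g13 = g10 NOR g12 = False NOR False = True
g14 = g4 OR g9 = True OR True = True
g15 = g14 OR g13 = True OR True = True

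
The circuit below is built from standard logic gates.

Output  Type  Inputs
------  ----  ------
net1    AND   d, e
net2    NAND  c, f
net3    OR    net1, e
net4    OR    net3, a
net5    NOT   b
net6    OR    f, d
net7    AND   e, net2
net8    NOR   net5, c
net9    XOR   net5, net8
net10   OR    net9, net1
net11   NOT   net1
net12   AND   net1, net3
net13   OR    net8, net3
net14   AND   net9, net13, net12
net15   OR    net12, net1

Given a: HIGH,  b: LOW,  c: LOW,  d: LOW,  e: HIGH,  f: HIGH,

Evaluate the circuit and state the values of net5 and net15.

net5 = HIGH; net15 = LOW

net1 = d AND e = LOW AND HIGH = LOW
net3 = net1 OR e = LOW OR HIGH = HIGH
net5 = NOT b = NOT LOW = HIGH
net12 = net1 AND net3 = LOW AND HIGH = LOW
net15 = net12 OR net1 = LOW OR LOW = LOW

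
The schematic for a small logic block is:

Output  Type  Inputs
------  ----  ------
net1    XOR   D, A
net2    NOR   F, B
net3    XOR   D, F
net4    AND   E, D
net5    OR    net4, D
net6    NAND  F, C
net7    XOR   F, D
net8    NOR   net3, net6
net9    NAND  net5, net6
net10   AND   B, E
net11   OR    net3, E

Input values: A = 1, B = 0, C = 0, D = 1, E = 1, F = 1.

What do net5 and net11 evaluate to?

net3 = D XOR F = 1 XOR 1 = 0
net4 = E AND D = 1 AND 1 = 1
net5 = net4 OR D = 1 OR 1 = 1
net11 = net3 OR E = 0 OR 1 = 1

net5 = 1; net11 = 1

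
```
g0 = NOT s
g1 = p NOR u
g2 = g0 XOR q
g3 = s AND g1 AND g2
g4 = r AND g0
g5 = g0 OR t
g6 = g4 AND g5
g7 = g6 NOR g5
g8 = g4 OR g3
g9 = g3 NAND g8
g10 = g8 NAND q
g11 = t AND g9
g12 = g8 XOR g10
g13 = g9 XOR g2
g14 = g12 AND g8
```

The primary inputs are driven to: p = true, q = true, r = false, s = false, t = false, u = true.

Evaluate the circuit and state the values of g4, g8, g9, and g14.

g0 = NOT s = NOT false = true
g1 = p NOR u = true NOR true = false
g2 = g0 XOR q = true XOR true = false
g3 = s AND g1 AND g2 = false AND false AND false = false
g4 = r AND g0 = false AND true = false
g8 = g4 OR g3 = false OR false = false
g9 = g3 NAND g8 = false NAND false = true
g10 = g8 NAND q = false NAND true = true
g12 = g8 XOR g10 = false XOR true = true
g14 = g12 AND g8 = true AND false = false

g4 = false  g8 = false  g9 = true  g14 = false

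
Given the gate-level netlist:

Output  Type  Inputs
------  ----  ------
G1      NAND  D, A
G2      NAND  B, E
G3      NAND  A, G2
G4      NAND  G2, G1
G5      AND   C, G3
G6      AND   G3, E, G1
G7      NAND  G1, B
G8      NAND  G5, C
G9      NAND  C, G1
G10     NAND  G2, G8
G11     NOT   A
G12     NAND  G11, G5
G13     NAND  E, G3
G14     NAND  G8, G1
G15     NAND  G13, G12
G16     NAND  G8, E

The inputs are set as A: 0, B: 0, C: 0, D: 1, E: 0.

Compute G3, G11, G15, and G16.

G2 = B NAND E = 0 NAND 0 = 1
G3 = A NAND G2 = 0 NAND 1 = 1
G5 = C AND G3 = 0 AND 1 = 0
G8 = G5 NAND C = 0 NAND 0 = 1
G11 = NOT A = NOT 0 = 1
G12 = G11 NAND G5 = 1 NAND 0 = 1
G13 = E NAND G3 = 0 NAND 1 = 1
G15 = G13 NAND G12 = 1 NAND 1 = 0
G16 = G8 NAND E = 1 NAND 0 = 1

G3 = 1  G11 = 1  G15 = 0  G16 = 1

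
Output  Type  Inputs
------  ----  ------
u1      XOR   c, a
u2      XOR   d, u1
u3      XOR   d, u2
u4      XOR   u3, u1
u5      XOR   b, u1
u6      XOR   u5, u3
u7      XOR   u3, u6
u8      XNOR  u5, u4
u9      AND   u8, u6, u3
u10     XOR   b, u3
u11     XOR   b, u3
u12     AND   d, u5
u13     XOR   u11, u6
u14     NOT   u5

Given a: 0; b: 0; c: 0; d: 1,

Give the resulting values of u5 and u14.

u5 = 0, u14 = 1

u1 = c XOR a = 0 XOR 0 = 0
u5 = b XOR u1 = 0 XOR 0 = 0
u14 = NOT u5 = NOT 0 = 1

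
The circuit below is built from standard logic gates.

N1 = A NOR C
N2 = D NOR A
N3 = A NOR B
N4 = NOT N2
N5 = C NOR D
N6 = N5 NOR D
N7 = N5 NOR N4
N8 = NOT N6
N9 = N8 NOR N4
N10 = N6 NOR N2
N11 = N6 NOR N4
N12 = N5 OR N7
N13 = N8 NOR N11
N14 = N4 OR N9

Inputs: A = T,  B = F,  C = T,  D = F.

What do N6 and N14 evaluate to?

N6 = T  N14 = T

N2 = D NOR A = F NOR T = F
N4 = NOT N2 = NOT F = T
N5 = C NOR D = T NOR F = F
N6 = N5 NOR D = F NOR F = T
N8 = NOT N6 = NOT T = F
N9 = N8 NOR N4 = F NOR T = F
N14 = N4 OR N9 = T OR F = T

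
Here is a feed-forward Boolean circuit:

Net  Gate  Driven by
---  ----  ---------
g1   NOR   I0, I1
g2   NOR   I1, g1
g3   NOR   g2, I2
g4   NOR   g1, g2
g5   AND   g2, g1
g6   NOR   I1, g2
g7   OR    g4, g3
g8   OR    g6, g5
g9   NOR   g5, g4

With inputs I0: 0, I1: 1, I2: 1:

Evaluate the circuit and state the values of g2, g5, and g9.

g2 = 0  g5 = 0  g9 = 0

g1 = I0 NOR I1 = 0 NOR 1 = 0
g2 = I1 NOR g1 = 1 NOR 0 = 0
g4 = g1 NOR g2 = 0 NOR 0 = 1
g5 = g2 AND g1 = 0 AND 0 = 0
g9 = g5 NOR g4 = 0 NOR 1 = 0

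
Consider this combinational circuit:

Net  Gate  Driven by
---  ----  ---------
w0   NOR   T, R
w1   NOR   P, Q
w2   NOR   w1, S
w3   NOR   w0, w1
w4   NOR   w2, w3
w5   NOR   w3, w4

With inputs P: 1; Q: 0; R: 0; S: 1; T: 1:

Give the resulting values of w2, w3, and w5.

w2 = 0  w3 = 1  w5 = 0

w0 = T NOR R = 1 NOR 0 = 0
w1 = P NOR Q = 1 NOR 0 = 0
w2 = w1 NOR S = 0 NOR 1 = 0
w3 = w0 NOR w1 = 0 NOR 0 = 1
w4 = w2 NOR w3 = 0 NOR 1 = 0
w5 = w3 NOR w4 = 1 NOR 0 = 0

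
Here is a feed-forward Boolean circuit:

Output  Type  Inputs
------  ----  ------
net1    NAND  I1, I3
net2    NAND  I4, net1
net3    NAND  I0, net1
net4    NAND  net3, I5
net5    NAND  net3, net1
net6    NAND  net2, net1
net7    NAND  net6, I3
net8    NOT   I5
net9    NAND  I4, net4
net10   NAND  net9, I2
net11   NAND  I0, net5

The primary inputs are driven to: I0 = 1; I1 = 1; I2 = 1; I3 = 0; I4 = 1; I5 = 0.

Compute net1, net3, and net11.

net1 = I1 NAND I3 = 1 NAND 0 = 1
net3 = I0 NAND net1 = 1 NAND 1 = 0
net5 = net3 NAND net1 = 0 NAND 1 = 1
net11 = I0 NAND net5 = 1 NAND 1 = 0

net1 = 1, net3 = 0, net11 = 0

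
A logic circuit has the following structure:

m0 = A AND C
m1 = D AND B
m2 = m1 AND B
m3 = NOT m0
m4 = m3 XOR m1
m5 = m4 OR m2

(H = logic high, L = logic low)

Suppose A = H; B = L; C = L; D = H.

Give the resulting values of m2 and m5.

m2 = L; m5 = H

m0 = A AND C = H AND L = L
m1 = D AND B = H AND L = L
m2 = m1 AND B = L AND L = L
m3 = NOT m0 = NOT L = H
m4 = m3 XOR m1 = H XOR L = H
m5 = m4 OR m2 = H OR L = H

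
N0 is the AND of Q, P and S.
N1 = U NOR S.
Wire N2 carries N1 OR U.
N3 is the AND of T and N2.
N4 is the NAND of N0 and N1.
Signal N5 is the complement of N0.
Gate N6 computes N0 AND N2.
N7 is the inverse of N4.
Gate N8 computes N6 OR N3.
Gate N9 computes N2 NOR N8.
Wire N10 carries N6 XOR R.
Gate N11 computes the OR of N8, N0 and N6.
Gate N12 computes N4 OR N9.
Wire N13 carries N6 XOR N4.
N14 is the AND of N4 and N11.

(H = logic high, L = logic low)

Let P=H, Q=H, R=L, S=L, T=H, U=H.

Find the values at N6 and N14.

N6 = L, N14 = H

N0 = Q AND P AND S = H AND H AND L = L
N1 = U NOR S = H NOR L = L
N2 = N1 OR U = L OR H = H
N3 = T AND N2 = H AND H = H
N4 = N0 NAND N1 = L NAND L = H
N6 = N0 AND N2 = L AND H = L
N8 = N6 OR N3 = L OR H = H
N11 = N8 OR N0 OR N6 = H OR L OR L = H
N14 = N4 AND N11 = H AND H = H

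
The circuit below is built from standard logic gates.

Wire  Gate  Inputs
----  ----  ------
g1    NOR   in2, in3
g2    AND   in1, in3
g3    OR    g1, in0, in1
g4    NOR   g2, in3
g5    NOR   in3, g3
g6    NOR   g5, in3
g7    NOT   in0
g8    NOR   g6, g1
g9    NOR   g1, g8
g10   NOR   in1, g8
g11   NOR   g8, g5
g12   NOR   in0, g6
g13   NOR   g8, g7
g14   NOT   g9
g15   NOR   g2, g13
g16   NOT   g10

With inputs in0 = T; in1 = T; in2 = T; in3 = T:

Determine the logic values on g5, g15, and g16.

g1 = in2 NOR in3 = T NOR T = F
g2 = in1 AND in3 = T AND T = T
g3 = g1 OR in0 OR in1 = F OR T OR T = T
g5 = in3 NOR g3 = T NOR T = F
g6 = g5 NOR in3 = F NOR T = F
g7 = NOT in0 = NOT T = F
g8 = g6 NOR g1 = F NOR F = T
g10 = in1 NOR g8 = T NOR T = F
g13 = g8 NOR g7 = T NOR F = F
g15 = g2 NOR g13 = T NOR F = F
g16 = NOT g10 = NOT F = T

g5 = F; g15 = F; g16 = T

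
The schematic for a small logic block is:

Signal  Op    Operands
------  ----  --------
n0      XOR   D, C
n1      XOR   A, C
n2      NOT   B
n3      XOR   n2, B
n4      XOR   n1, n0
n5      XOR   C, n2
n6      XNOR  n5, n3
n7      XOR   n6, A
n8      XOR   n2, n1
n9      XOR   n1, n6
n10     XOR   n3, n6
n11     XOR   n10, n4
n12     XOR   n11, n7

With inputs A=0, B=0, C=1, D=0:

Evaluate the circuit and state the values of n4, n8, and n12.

n0 = D XOR C = 0 XOR 1 = 1
n1 = A XOR C = 0 XOR 1 = 1
n2 = NOT B = NOT 0 = 1
n3 = n2 XOR B = 1 XOR 0 = 1
n4 = n1 XOR n0 = 1 XOR 1 = 0
n5 = C XOR n2 = 1 XOR 1 = 0
n6 = n5 XNOR n3 = 0 XNOR 1 = 0
n7 = n6 XOR A = 0 XOR 0 = 0
n8 = n2 XOR n1 = 1 XOR 1 = 0
n10 = n3 XOR n6 = 1 XOR 0 = 1
n11 = n10 XOR n4 = 1 XOR 0 = 1
n12 = n11 XOR n7 = 1 XOR 0 = 1

n4 = 0; n8 = 0; n12 = 1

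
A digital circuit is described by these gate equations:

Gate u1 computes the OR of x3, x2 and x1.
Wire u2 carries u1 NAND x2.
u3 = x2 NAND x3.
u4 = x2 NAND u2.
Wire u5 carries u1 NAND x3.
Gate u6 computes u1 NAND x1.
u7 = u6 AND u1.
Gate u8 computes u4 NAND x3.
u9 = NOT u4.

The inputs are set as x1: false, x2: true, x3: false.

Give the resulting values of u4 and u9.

u4 = true, u9 = false

u1 = x3 OR x2 OR x1 = false OR true OR false = true
u2 = u1 NAND x2 = true NAND true = false
u4 = x2 NAND u2 = true NAND false = true
u9 = NOT u4 = NOT true = false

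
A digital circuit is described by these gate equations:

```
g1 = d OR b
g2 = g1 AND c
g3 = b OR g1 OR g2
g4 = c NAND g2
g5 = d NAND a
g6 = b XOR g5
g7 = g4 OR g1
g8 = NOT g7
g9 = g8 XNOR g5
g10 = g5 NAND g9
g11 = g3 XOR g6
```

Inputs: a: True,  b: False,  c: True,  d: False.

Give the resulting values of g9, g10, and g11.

g1 = d OR b = False OR False = False
g2 = g1 AND c = False AND True = False
g3 = b OR g1 OR g2 = False OR False OR False = False
g4 = c NAND g2 = True NAND False = True
g5 = d NAND a = False NAND True = True
g6 = b XOR g5 = False XOR True = True
g7 = g4 OR g1 = True OR False = True
g8 = NOT g7 = NOT True = False
g9 = g8 XNOR g5 = False XNOR True = False
g10 = g5 NAND g9 = True NAND False = True
g11 = g3 XOR g6 = False XOR True = True

g9 = False; g10 = True; g11 = True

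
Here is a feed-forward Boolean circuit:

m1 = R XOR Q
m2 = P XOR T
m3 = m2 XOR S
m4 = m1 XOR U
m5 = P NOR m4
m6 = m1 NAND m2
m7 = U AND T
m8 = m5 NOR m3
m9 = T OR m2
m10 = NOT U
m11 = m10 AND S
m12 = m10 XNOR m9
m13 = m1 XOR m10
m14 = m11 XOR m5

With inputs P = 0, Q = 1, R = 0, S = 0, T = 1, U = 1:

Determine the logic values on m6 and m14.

m6 = 0; m14 = 1

m1 = R XOR Q = 0 XOR 1 = 1
m2 = P XOR T = 0 XOR 1 = 1
m4 = m1 XOR U = 1 XOR 1 = 0
m5 = P NOR m4 = 0 NOR 0 = 1
m6 = m1 NAND m2 = 1 NAND 1 = 0
m10 = NOT U = NOT 1 = 0
m11 = m10 AND S = 0 AND 0 = 0
m14 = m11 XOR m5 = 0 XOR 1 = 1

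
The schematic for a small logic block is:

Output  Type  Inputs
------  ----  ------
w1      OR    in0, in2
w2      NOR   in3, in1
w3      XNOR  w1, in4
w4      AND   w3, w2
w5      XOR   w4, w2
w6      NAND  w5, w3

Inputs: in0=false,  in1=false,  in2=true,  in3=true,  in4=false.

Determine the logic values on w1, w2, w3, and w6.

w1 = in0 OR in2 = false OR true = true
w2 = in3 NOR in1 = true NOR false = false
w3 = w1 XNOR in4 = true XNOR false = false
w4 = w3 AND w2 = false AND false = false
w5 = w4 XOR w2 = false XOR false = false
w6 = w5 NAND w3 = false NAND false = true

w1 = true; w2 = false; w3 = false; w6 = true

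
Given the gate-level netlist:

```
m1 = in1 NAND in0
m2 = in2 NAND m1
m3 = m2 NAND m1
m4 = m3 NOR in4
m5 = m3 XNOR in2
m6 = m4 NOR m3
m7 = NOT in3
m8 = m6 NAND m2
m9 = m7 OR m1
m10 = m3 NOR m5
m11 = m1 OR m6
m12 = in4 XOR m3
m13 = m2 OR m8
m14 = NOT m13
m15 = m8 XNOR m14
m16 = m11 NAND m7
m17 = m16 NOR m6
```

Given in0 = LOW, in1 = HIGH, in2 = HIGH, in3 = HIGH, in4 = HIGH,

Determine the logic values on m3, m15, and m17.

m1 = in1 NAND in0 = HIGH NAND LOW = HIGH
m2 = in2 NAND m1 = HIGH NAND HIGH = LOW
m3 = m2 NAND m1 = LOW NAND HIGH = HIGH
m4 = m3 NOR in4 = HIGH NOR HIGH = LOW
m6 = m4 NOR m3 = LOW NOR HIGH = LOW
m7 = NOT in3 = NOT HIGH = LOW
m8 = m6 NAND m2 = LOW NAND LOW = HIGH
m11 = m1 OR m6 = HIGH OR LOW = HIGH
m13 = m2 OR m8 = LOW OR HIGH = HIGH
m14 = NOT m13 = NOT HIGH = LOW
m15 = m8 XNOR m14 = HIGH XNOR LOW = LOW
m16 = m11 NAND m7 = HIGH NAND LOW = HIGH
m17 = m16 NOR m6 = HIGH NOR LOW = LOW

m3 = HIGH, m15 = LOW, m17 = LOW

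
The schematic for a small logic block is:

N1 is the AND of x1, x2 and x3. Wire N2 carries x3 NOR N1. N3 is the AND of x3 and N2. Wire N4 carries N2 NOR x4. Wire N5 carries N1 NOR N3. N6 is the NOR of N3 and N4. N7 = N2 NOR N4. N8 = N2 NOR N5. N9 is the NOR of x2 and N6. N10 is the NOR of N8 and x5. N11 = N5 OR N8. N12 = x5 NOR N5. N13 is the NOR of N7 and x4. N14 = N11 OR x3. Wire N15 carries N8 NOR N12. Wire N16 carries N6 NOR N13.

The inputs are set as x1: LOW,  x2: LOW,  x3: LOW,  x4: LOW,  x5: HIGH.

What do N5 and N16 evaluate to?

N5 = HIGH  N16 = LOW

N1 = x1 AND x2 AND x3 = LOW AND LOW AND LOW = LOW
N2 = x3 NOR N1 = LOW NOR LOW = HIGH
N3 = x3 AND N2 = LOW AND HIGH = LOW
N4 = N2 NOR x4 = HIGH NOR LOW = LOW
N5 = N1 NOR N3 = LOW NOR LOW = HIGH
N6 = N3 NOR N4 = LOW NOR LOW = HIGH
N7 = N2 NOR N4 = HIGH NOR LOW = LOW
N13 = N7 NOR x4 = LOW NOR LOW = HIGH
N16 = N6 NOR N13 = HIGH NOR HIGH = LOW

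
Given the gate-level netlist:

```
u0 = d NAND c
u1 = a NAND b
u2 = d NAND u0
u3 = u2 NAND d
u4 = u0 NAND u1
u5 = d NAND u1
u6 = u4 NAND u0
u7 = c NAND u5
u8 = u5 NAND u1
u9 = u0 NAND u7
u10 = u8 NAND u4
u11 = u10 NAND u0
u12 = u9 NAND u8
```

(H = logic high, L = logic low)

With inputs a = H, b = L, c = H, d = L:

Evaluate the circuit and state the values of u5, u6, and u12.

u0 = d NAND c = L NAND H = H
u1 = a NAND b = H NAND L = H
u4 = u0 NAND u1 = H NAND H = L
u5 = d NAND u1 = L NAND H = H
u6 = u4 NAND u0 = L NAND H = H
u7 = c NAND u5 = H NAND H = L
u8 = u5 NAND u1 = H NAND H = L
u9 = u0 NAND u7 = H NAND L = H
u12 = u9 NAND u8 = H NAND L = H

u5 = H; u6 = H; u12 = H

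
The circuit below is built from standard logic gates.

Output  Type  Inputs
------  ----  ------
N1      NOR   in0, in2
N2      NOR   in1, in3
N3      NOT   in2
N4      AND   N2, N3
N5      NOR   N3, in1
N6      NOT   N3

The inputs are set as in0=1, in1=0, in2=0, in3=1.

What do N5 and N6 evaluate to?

N3 = NOT in2 = NOT 0 = 1
N5 = N3 NOR in1 = 1 NOR 0 = 0
N6 = NOT N3 = NOT 1 = 0

N5 = 0, N6 = 0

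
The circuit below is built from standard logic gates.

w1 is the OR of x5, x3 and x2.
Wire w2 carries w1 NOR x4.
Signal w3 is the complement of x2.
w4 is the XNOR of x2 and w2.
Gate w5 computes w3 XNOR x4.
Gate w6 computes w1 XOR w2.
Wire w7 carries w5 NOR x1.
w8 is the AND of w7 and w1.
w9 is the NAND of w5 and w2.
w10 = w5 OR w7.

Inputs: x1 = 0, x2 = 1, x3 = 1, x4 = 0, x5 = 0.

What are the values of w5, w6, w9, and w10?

w5 = 1, w6 = 1, w9 = 1, w10 = 1

w1 = x5 OR x3 OR x2 = 0 OR 1 OR 1 = 1
w2 = w1 NOR x4 = 1 NOR 0 = 0
w3 = NOT x2 = NOT 1 = 0
w5 = w3 XNOR x4 = 0 XNOR 0 = 1
w6 = w1 XOR w2 = 1 XOR 0 = 1
w7 = w5 NOR x1 = 1 NOR 0 = 0
w9 = w5 NAND w2 = 1 NAND 0 = 1
w10 = w5 OR w7 = 1 OR 0 = 1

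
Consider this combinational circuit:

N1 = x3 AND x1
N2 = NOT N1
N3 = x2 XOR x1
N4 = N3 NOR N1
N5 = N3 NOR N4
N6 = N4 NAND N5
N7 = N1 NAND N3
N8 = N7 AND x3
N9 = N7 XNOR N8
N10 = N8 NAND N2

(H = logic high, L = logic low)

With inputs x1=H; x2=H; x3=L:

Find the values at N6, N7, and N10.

N6 = H; N7 = H; N10 = H

N1 = x3 AND x1 = L AND H = L
N2 = NOT N1 = NOT L = H
N3 = x2 XOR x1 = H XOR H = L
N4 = N3 NOR N1 = L NOR L = H
N5 = N3 NOR N4 = L NOR H = L
N6 = N4 NAND N5 = H NAND L = H
N7 = N1 NAND N3 = L NAND L = H
N8 = N7 AND x3 = H AND L = L
N10 = N8 NAND N2 = L NAND H = H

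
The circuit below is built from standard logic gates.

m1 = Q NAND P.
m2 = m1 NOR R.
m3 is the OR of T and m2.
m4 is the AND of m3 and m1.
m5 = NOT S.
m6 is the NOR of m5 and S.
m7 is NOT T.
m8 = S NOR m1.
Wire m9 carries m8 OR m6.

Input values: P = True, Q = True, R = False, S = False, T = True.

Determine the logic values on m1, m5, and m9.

m1 = Q NAND P = True NAND True = False
m5 = NOT S = NOT False = True
m6 = m5 NOR S = True NOR False = False
m8 = S NOR m1 = False NOR False = True
m9 = m8 OR m6 = True OR False = True

m1 = False; m5 = True; m9 = True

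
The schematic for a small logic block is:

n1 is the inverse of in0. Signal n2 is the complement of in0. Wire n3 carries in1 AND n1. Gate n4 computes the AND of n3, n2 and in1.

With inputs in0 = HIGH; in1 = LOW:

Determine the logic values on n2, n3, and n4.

n2 = LOW, n3 = LOW, n4 = LOW

n1 = NOT in0 = NOT HIGH = LOW
n2 = NOT in0 = NOT HIGH = LOW
n3 = in1 AND n1 = LOW AND LOW = LOW
n4 = n3 AND n2 AND in1 = LOW AND LOW AND LOW = LOW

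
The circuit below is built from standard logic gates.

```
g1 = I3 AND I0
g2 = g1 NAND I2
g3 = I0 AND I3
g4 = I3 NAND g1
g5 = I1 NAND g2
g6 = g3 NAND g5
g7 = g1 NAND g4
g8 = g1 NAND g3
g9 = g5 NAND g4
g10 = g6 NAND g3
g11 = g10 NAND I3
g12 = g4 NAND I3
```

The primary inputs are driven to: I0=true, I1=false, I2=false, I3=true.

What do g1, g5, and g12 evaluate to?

g1 = true, g5 = true, g12 = true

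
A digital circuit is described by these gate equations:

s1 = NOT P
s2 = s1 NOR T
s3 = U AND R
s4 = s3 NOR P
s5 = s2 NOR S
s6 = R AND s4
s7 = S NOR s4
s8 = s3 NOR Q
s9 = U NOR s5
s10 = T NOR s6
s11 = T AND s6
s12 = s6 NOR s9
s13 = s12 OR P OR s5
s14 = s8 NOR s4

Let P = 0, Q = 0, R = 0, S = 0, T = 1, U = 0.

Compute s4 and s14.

s3 = U AND R = 0 AND 0 = 0
s4 = s3 NOR P = 0 NOR 0 = 1
s8 = s3 NOR Q = 0 NOR 0 = 1
s14 = s8 NOR s4 = 1 NOR 1 = 0

s4 = 1; s14 = 0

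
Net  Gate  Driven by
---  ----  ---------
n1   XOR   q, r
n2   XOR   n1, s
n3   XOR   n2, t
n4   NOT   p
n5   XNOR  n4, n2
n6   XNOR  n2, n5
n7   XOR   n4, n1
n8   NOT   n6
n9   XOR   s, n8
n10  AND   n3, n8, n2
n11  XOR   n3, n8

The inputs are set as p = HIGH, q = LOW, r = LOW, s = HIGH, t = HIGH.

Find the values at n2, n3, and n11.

n1 = q XOR r = LOW XOR LOW = LOW
n2 = n1 XOR s = LOW XOR HIGH = HIGH
n3 = n2 XOR t = HIGH XOR HIGH = LOW
n4 = NOT p = NOT HIGH = LOW
n5 = n4 XNOR n2 = LOW XNOR HIGH = LOW
n6 = n2 XNOR n5 = HIGH XNOR LOW = LOW
n8 = NOT n6 = NOT LOW = HIGH
n11 = n3 XOR n8 = LOW XOR HIGH = HIGH

n2 = HIGH; n3 = LOW; n11 = HIGH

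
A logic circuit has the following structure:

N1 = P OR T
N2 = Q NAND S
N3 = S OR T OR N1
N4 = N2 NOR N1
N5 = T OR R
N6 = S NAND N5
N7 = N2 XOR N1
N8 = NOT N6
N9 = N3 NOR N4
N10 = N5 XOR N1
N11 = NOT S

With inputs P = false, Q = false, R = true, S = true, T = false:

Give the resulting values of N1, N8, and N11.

N1 = false  N8 = true  N11 = false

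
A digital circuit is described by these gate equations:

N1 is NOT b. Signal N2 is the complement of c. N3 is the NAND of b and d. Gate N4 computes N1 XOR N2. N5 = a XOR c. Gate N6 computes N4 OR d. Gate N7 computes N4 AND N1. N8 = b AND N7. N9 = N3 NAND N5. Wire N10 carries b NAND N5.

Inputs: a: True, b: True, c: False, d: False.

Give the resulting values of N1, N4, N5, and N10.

N1 = False, N4 = True, N5 = True, N10 = False

N1 = NOT b = NOT True = False
N2 = NOT c = NOT False = True
N4 = N1 XOR N2 = False XOR True = True
N5 = a XOR c = True XOR False = True
N10 = b NAND N5 = True NAND True = False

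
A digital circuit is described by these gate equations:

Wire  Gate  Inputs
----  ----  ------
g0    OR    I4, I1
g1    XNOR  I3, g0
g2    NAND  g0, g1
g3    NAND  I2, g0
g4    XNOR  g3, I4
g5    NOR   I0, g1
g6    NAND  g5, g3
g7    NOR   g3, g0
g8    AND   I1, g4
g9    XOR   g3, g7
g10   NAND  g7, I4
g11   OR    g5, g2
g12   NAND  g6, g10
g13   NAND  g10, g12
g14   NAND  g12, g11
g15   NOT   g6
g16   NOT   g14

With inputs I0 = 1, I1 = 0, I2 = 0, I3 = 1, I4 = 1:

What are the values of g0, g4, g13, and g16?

g0 = 1  g4 = 1  g13 = 1  g16 = 0

g0 = I4 OR I1 = 1 OR 0 = 1
g1 = I3 XNOR g0 = 1 XNOR 1 = 1
g2 = g0 NAND g1 = 1 NAND 1 = 0
g3 = I2 NAND g0 = 0 NAND 1 = 1
g4 = g3 XNOR I4 = 1 XNOR 1 = 1
g5 = I0 NOR g1 = 1 NOR 1 = 0
g6 = g5 NAND g3 = 0 NAND 1 = 1
g7 = g3 NOR g0 = 1 NOR 1 = 0
g10 = g7 NAND I4 = 0 NAND 1 = 1
g11 = g5 OR g2 = 0 OR 0 = 0
g12 = g6 NAND g10 = 1 NAND 1 = 0
g13 = g10 NAND g12 = 1 NAND 0 = 1
g14 = g12 NAND g11 = 0 NAND 0 = 1
g16 = NOT g14 = NOT 1 = 0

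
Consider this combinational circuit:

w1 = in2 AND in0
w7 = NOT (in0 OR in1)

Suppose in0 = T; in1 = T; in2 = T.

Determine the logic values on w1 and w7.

w1 = T  w7 = F

w1 = T AND T = T
w7 = NOT (T OR T) = F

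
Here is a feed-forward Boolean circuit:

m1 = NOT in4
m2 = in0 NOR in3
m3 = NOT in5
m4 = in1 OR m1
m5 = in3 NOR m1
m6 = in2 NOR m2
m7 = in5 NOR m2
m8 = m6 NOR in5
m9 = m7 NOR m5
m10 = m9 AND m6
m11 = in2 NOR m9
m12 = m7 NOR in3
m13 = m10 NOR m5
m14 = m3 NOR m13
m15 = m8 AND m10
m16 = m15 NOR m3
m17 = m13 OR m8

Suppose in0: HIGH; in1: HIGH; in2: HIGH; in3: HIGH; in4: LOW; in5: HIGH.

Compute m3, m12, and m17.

m3 = LOW, m12 = LOW, m17 = HIGH

m1 = NOT in4 = NOT LOW = HIGH
m2 = in0 NOR in3 = HIGH NOR HIGH = LOW
m3 = NOT in5 = NOT HIGH = LOW
m5 = in3 NOR m1 = HIGH NOR HIGH = LOW
m6 = in2 NOR m2 = HIGH NOR LOW = LOW
m7 = in5 NOR m2 = HIGH NOR LOW = LOW
m8 = m6 NOR in5 = LOW NOR HIGH = LOW
m9 = m7 NOR m5 = LOW NOR LOW = HIGH
m10 = m9 AND m6 = HIGH AND LOW = LOW
m12 = m7 NOR in3 = LOW NOR HIGH = LOW
m13 = m10 NOR m5 = LOW NOR LOW = HIGH
m17 = m13 OR m8 = HIGH OR LOW = HIGH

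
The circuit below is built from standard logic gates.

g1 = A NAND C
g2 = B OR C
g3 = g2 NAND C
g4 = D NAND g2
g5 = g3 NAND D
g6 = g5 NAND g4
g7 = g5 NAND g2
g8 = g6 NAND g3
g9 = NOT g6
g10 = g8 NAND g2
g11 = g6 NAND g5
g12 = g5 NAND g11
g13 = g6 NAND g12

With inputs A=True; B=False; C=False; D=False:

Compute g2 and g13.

g2 = B OR C = False OR False = False
g3 = g2 NAND C = False NAND False = True
g4 = D NAND g2 = False NAND False = True
g5 = g3 NAND D = True NAND False = True
g6 = g5 NAND g4 = True NAND True = False
g11 = g6 NAND g5 = False NAND True = True
g12 = g5 NAND g11 = True NAND True = False
g13 = g6 NAND g12 = False NAND False = True

g2 = False, g13 = True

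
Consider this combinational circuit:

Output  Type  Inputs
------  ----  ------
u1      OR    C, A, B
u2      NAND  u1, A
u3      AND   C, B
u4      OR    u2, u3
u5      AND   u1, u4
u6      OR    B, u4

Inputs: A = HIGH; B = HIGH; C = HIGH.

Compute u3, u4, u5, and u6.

u1 = C OR A OR B = HIGH OR HIGH OR HIGH = HIGH
u2 = u1 NAND A = HIGH NAND HIGH = LOW
u3 = C AND B = HIGH AND HIGH = HIGH
u4 = u2 OR u3 = LOW OR HIGH = HIGH
u5 = u1 AND u4 = HIGH AND HIGH = HIGH
u6 = B OR u4 = HIGH OR HIGH = HIGH

u3 = HIGH, u4 = HIGH, u5 = HIGH, u6 = HIGH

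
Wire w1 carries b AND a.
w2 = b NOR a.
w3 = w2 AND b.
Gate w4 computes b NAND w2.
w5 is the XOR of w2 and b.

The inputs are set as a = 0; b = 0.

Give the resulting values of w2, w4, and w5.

w2 = b NOR a = 0 NOR 0 = 1
w4 = b NAND w2 = 0 NAND 1 = 1
w5 = w2 XOR b = 1 XOR 0 = 1

w2 = 1, w4 = 1, w5 = 1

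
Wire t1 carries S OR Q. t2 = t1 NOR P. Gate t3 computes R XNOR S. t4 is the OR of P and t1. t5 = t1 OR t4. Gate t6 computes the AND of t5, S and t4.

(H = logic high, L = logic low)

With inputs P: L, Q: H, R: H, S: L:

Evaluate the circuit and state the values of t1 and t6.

t1 = H; t6 = L

t1 = S OR Q = L OR H = H
t4 = P OR t1 = L OR H = H
t5 = t1 OR t4 = H OR H = H
t6 = t5 AND S AND t4 = H AND L AND H = L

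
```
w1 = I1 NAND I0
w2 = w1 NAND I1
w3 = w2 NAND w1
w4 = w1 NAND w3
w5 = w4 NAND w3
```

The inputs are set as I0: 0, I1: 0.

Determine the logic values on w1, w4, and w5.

w1 = 1, w4 = 1, w5 = 1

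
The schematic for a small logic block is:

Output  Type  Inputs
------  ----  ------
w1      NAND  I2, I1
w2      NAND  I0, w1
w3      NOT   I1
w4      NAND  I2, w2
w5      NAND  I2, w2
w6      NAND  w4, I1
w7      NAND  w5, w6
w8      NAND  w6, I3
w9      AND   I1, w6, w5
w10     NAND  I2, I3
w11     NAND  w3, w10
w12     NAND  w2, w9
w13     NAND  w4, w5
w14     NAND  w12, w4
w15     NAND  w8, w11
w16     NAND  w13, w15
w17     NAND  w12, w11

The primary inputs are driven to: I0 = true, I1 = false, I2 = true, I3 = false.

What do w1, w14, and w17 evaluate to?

w1 = true, w14 = false, w17 = true

w1 = I2 NAND I1 = true NAND false = true
w2 = I0 NAND w1 = true NAND true = false
w3 = NOT I1 = NOT false = true
w4 = I2 NAND w2 = true NAND false = true
w5 = I2 NAND w2 = true NAND false = true
w6 = w4 NAND I1 = true NAND false = true
w9 = I1 AND w6 AND w5 = false AND true AND true = false
w10 = I2 NAND I3 = true NAND false = true
w11 = w3 NAND w10 = true NAND true = false
w12 = w2 NAND w9 = false NAND false = true
w14 = w12 NAND w4 = true NAND true = false
w17 = w12 NAND w11 = true NAND false = true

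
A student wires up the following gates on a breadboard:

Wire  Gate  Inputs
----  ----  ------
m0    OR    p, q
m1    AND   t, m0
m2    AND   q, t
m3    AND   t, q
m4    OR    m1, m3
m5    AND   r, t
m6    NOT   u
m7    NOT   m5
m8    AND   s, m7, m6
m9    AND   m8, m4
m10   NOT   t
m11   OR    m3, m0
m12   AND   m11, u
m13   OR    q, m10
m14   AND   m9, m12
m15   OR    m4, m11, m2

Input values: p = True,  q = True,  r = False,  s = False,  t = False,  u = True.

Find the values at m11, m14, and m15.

m0 = p OR q = True OR True = True
m1 = t AND m0 = False AND True = False
m2 = q AND t = True AND False = False
m3 = t AND q = False AND True = False
m4 = m1 OR m3 = False OR False = False
m5 = r AND t = False AND False = False
m6 = NOT u = NOT True = False
m7 = NOT m5 = NOT False = True
m8 = s AND m7 AND m6 = False AND True AND False = False
m9 = m8 AND m4 = False AND False = False
m11 = m3 OR m0 = False OR True = True
m12 = m11 AND u = True AND True = True
m14 = m9 AND m12 = False AND True = False
m15 = m4 OR m11 OR m2 = False OR True OR False = True

m11 = True, m14 = False, m15 = True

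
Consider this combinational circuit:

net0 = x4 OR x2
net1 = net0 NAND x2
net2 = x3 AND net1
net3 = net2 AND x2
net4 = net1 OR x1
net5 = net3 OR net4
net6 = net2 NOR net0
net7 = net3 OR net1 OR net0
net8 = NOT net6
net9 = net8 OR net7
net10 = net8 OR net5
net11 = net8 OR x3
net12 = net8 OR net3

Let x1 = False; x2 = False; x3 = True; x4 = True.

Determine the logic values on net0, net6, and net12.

net0 = True, net6 = False, net12 = True

net0 = x4 OR x2 = True OR False = True
net1 = net0 NAND x2 = True NAND False = True
net2 = x3 AND net1 = True AND True = True
net3 = net2 AND x2 = True AND False = False
net6 = net2 NOR net0 = True NOR True = False
net8 = NOT net6 = NOT False = True
net12 = net8 OR net3 = True OR False = True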